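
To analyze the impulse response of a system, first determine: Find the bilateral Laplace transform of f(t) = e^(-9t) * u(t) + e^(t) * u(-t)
For e^(-9t)*u(t): L=1/(s+9), Re(s) > -9
For e^(t)*u(-t): L=-1/(s-1), Re(s) < 1
Combined: F(s)=1/(s+9)-1/(s-1), -9 < Re(s) < 1

Answer: 1/(s+9)-1/(s-1), ROC: -9 < Re(s) < 1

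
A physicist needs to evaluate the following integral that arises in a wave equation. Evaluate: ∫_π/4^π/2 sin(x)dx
Antiderivative: -cos(x)
Evaluate at bounds: [-cos(1·π/2)/1] - [-cos(1·π/4)/1]
= (-(0)+(√2/2))/1 = √2/2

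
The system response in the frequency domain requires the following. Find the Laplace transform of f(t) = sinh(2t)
L{sinh(at)} = a/(s²-a²)
L{sinh(2t)} = 2/(s²-4)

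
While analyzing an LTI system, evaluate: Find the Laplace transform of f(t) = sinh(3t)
L{sinh(at)} = a/(s²-a²)
L{sinh(3t)} = 3/(s²-9)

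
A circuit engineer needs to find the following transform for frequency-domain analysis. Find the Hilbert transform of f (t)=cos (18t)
The Hilbert transform shifts each frequency component by -pi/2.
H{cos(wt)}=sin(wt)
With w=18: H{cos(18t)}=sin(18t)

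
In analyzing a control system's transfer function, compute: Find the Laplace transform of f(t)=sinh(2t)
L{sinh(at)}=a/(s²-a²)
L{sinh(2t)}=2/(s²-4)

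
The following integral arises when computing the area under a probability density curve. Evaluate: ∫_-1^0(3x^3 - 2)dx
Step 1: Find antiderivative F(x) = (3/4)x^4-2x
Step 2: F(0) - F(-1) = 0 - (11/4) = -11/4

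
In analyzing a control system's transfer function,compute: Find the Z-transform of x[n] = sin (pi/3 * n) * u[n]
Z{sin(w0*n)*u[n]} = z*sin(w0)/(z^2 - 2z*cos(w0) + 1)
With w0 = pi/3: X(z) = z*sin(pi/3)/(z^2 - 2z*cos(pi/3) + 1)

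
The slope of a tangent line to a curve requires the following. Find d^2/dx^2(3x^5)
Apply power rule 2 times:
d^1: 15x^4
d^2: 60x^3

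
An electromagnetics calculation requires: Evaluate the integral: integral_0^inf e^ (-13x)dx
integral_0^inf e^(-13x) dx = [-1/13 * e^(-13x)]_0^inf
= 0 - (-1/13) = 1/13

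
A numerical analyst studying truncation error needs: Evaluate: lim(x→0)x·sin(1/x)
Squeeze theorem: -|x| ≤ x·sin(1/x) ≤ |x|
Since x → 0 as x → 0, by squeeze theorem the limit is 0

Answer: 0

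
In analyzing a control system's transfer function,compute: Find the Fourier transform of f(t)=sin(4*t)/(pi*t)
sin(W*t)/(pi*t)=(W/pi)*sinc(W*t/pi) is the impulse response of the ideal low-pass filter with cutoff W (here W=4).
Its Fourier transform is a rectangular function:
F(omega)=1 for |omega| < 4, 0 otherwise

Answer: rect(omega/8) [i.e., 1 for |omega| < 4, 0 otherwise]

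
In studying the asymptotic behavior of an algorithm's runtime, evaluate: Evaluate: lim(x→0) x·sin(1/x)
Squeeze theorem: -|x| ≤ x·sin(1/x) ≤ |x|
Since x → 0 as x → 0, by squeeze theorem the limit is 0

Answer: 0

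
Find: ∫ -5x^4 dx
Using power rule: ∫ -5x^4 dx=-5/5 x^5+C=-x^5+C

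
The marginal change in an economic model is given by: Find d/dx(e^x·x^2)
Product rule: (fg)' = f'g+fg'
f = e^x, f' = e^x
g = x^2, g' = 2x

Answer: e^x·x^2+2·e^x·x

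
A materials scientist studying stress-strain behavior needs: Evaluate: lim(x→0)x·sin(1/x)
Squeeze theorem: -|x| ≤ x·sin(1/x) ≤ |x|
Since x → 0 as x → 0, by squeeze theorem the limit is 0

Answer: 0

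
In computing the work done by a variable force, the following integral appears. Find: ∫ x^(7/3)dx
Power rule: ∫ x^(7/3) dx=x^(10/3)/(10/3)+C

Answer: (3/10)·x^(10/3)+C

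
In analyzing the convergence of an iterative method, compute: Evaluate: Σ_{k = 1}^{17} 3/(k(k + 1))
Partial fractions: 3/(k(k + 1))=3/k - 3/(k + 1)
Telescoping sum: 3(1 - 1/18)=3·17/18

Answer: 17/6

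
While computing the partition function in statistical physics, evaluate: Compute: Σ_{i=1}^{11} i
Using formula: Σ i^1 = n(n+1)/2 = 11·12/2 = 66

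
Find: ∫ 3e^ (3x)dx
Since d/dx[e^(3x)] = 3e^(3x), we get 1 e^(3x)+C

Answer: e^(3x)+C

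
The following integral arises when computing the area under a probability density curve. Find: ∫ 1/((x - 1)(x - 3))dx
Partial fractions: 1/((x-1)(x-3))=A/(x-1) + B/(x-3)
A=-1/2, B=1/2
∫ [-1/2· 1/(x-1) + 1/2· 1/(x-3)] dx
=(1/2)[ln|x-3| - ln|x-1|] + C

Answer: (1/2)·ln|(x-3)/(x-1)| + C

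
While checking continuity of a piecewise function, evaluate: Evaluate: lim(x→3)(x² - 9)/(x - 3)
Factor: (x² - 9) = (x-3)(x + 3)
Cancel (x-3): lim(x→3) (x + 3) = 6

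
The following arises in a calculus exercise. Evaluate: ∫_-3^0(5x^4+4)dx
Step 1: Find antiderivative F(x)=x^5+4x
Step 2: F(0) - F(-3)=0 - (-255)=255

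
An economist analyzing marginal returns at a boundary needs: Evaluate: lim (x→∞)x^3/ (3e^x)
Apply L'Hôpital 3 times (∞/∞ each time):
Eventually get 3!/(3e^x) → 0

Answer: 0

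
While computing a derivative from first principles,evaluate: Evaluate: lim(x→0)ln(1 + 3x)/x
L'Hôpital (0/0): lim 3/(1+3x) / 1 = 3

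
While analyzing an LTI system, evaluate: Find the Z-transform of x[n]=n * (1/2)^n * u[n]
Using the property Z{n*a^n*u[n]}=az/(z-a)^2
With a=1/2: X(z)=(1/2)z/(z - 1/2)^2, |z| > 1/2

Answer: (1/2)z/(z - 1/2)^2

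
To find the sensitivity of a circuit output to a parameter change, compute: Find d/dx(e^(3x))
Chain rule: d/dx[e^u]=e^u · u' where u=3x
u'=3

Answer: 3·e^(3x)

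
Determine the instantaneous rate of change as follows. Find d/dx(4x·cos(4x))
Product rule: (fg)' = f'g + fg'
f = 4x, f' = 4
g = cos(4x), g' = -4·sin(4x)

Answer: 4·cos(4x) - 16x·sin(4x)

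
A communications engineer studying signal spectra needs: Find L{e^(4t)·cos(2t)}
First shifting: L{e^(at)f(t)}=F(s-a)
L{cos(2t)}=s/(s²+4)
Shift: (s-4)/((s-4)²+4)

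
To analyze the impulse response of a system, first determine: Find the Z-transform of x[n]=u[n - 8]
Using the time-shift property: Z{u[n-8]} = z^(-8) * z/(z-1)
= z^(-7)/(z-1)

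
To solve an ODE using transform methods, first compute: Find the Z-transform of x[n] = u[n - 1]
Using the time-shift property: Z{u[n-1]}=z^(-1) * z/(z-1)
=z^(0)/(z-1)

Answer: 1/(z-1)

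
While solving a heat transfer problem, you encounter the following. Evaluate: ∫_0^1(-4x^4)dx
Step 1: Find antiderivative F(x) = (-4/5)x^5
Step 2: F(1) - F(0) = -4/5 - (0) = -4/5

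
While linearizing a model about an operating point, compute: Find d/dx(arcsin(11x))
d/dx[arcsin(u)] = u'/√(1-u²), u = 11x, u' = 11

Answer: 11/√(1 - 121x²)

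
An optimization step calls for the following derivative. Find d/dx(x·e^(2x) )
Product rule: (fg)' = f'g+fg'
f = x, f' = 1
g = e^(2x), g' = 2·e^(2x)

Answer: e^(2x)+2x·e^(2x)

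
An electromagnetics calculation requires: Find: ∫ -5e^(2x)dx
Since d/dx[e^(2x)] = 2e^(2x), we get -5/2 e^(2x)+C

Answer: (-5/2)e^(2x)+C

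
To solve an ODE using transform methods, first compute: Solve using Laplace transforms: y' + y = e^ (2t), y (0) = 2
Take L: sY - 2+Y=1/(s-2)
Y(s+1)=1/(s-2)+2
Y=1/((s-2)(s+1))+2/(s+1)
Partial fractions: 1/((s-2)(s+1))=(1/3)/(s-2) - (1/3)/(s+1)
So Y=(1/3)/(s-2)+(5/3)/(s+1)
Inverse Laplace transform (L^(-1){1/(s-2)}=e^(2t), L^(-1){1/(s+1)}=e^(-t)):

Answer: y(t)=(1/3)·e^(2t)+(5/3)·e^(-t)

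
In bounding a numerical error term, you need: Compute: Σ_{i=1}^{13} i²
Using formula: Σ i^2 = n(n+1)(2n+1)/6 = 13·14·27/6 = 819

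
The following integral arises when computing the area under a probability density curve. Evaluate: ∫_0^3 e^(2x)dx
Antiderivative: (1/2)e^(2x)
Evaluate: (1/2)(e^6-1)

Answer: (e^6-1)/2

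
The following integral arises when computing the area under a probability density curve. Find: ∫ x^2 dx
Using power rule: ∫ x^2 dx=1/3 x^3+C=(1/3)x^3+C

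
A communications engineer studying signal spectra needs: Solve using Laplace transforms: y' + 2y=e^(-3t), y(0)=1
Take L: sY - 1 + 2Y = 1/(s + 3)
Y(s + 2) = 1/(s + 3) + 1
Y = 1/((s + 3)(s + 2)) + 1/(s + 2)
Partial fractions: 1/((s + 3)(s + 2)) = -1/(s + 3) + 1/(s + 2)
So Y = -1/(s + 3) + 2/(s + 2)
Inverse Laplace transform (L^(-1){1/(s + 3)} = e^(-3t), L^(-1){1/(s + 2)} = e^(-2t)):

Answer: y(t) = -1·e^(-3t) + 2·e^(-2t)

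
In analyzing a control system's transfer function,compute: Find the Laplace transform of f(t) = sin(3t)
L{sin(wt)}=w/(s² + w²)
L{sin(3t)}=3/(s² + 9)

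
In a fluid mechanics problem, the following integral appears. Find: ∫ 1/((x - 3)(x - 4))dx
Partial fractions: 1/((x-3)(x-4))=A/(x-3) + B/(x-4)
A=-1, B=1
∫ [-1· 1/(x-3) + 1· 1/(x-4)] dx
=(1)[ln|x-4| - ln|x-3|] + C

Answer: ln|(x-4)/(x-3)| + C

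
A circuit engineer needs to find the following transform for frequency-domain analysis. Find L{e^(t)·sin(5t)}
First shifting: L{e^(at)f(t)} = F(s-a)
L{sin(5t)} = 5/(s²+25)
Shift: 5/((s-1)²+25)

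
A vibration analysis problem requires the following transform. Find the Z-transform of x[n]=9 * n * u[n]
Z{n * u[n]}=z/(z-1)^2
By linearity: Z{9 * n * u[n]}=9z/(z-1)^2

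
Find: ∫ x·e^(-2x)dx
Integration by parts: u=x, dv=e^(-2x) dx
du=dx, v=e^(-2x)/(-2)
=x·e^(-2x)/(-2) - ∫ e^(-2x)/(-2) dx
=x·e^(-2x)/(-2) - e^(-2x)/4+C

Answer: e^(-2x)(x/(-2)-1/4)+C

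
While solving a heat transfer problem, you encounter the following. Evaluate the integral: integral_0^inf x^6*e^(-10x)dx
This is a Gamma integral. Substitute u=10x (du=10 dx):
integral_0^inf x^6*e^(-10x) dx=(1/10^7) integral_0^inf u^6*e^(-u) du
=Gamma(7)/10^7=6!/10^7=720/10000000

Answer: 9/125000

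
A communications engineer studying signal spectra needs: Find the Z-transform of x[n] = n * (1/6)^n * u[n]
Using the property Z{n * a^n * u[n]} = az/(z-a)^2
With a = 1/6: X(z) = (1/6)z/(z - 1/6)^2, |z| > 1/6

Answer: (1/6)z/(z - 1/6)^2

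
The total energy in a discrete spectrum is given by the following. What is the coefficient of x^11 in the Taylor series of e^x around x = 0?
Taylor series of e^x = Σ x^n/n!
Coefficient of x^11 = 1/11! = 1/39916800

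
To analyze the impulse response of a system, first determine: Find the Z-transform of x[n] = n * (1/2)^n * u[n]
Using the property Z{n * a^n * u[n]} = az/(z-a)^2
With a = 1/2: X(z) = (1/2)z/(z - 1/2)^2, |z| > 1/2

Answer: (1/2)z/(z - 1/2)^2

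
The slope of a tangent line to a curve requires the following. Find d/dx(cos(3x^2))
Chain rule: d/dx[cos(u)]=-sin(u)·u' where u=3x^2
u'=6x

Answer: -6x·sin(3x^2)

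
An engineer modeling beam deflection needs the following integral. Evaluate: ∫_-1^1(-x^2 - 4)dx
Step 1: Find antiderivative F(x) = (-1/3)x^3-4x
Step 2: F(1) - F(-1) = -13/3 - (13/3) = -26/3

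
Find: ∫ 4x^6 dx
Using power rule: ∫ 4x^6 dx=4/7 x^7+C=(4/7)x^7+C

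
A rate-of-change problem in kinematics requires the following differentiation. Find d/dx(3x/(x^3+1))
Quotient rule: (f/g)'=(f'g - fg')/g²
f=3x, f'=3
g=x^3+1, g'=3x^2

Answer: (3·(x^3+1)-9x^3)/(x^3+1)²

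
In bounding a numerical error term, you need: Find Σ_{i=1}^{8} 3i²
=3·n(n + 1)(2n + 1)/6=3·8·9·17/6=612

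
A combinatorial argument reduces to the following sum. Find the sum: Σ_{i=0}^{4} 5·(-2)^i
Geometric series: S = a(1 - r^n)/(1 - r)
a = 5, r = -2, n = 5
S = 5(1+32)/3 = 55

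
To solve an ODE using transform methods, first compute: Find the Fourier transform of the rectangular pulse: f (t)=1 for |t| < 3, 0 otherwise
F(omega)=integral from -3 to 3 of e^(-j*omega*t) dt
=2*sin(3*omega)/omega=6*sinc(3*omega/pi)

Answer: 2*sin(3*omega)/omega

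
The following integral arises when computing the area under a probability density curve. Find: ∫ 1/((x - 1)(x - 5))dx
Partial fractions: 1/((x-1)(x-5))=A/(x-1) + B/(x-5)
A=-1/4, B=1/4
∫ [-1/4· 1/(x-1) + 1/4· 1/(x-5)] dx
=(1/4)[ln|x-5| - ln|x-1|] + C

Answer: (1/4)·ln|(x-5)/(x-1)| + C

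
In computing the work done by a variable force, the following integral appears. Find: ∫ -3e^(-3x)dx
Since d/dx[e^(-3x)] = -3e^(-3x), we get 1 e^(-3x)+C

Answer: e^(-3x)+C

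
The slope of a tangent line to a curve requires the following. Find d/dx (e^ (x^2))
Chain rule: d/dx[e^u]=e^u · u' where u=x^2
u'=2x

Answer: 2x·e^(x^2)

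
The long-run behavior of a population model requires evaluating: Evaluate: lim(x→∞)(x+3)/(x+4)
Divide numerator and denominator by x:
lim (1 + 3/x)/(1 + 4/x) = 1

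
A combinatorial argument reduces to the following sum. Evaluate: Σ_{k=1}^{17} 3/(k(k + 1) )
Partial fractions: 3/(k(k+1))=3/k - 3/(k+1)
Telescoping sum: 3(1-1/18)=3·17/18

Answer: 17/6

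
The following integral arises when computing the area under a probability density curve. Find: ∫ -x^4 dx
Using power rule: ∫ -x^4 dx = -1/5 x^5+C = (-1/5)x^5+C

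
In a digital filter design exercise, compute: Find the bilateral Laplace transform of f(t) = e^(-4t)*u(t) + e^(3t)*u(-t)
For e^(-4t) * u(t): L=1/(s + 4), Re(s) > -4
For e^(3t) * u(-t): L=-1/(s-3), Re(s) < 3
Combined: F(s)=1/(s + 4) - 1/(s-3), -4 < Re(s) < 3

Answer: 1/(s + 4) - 1/(s-3), ROC: -4 < Re(s) < 3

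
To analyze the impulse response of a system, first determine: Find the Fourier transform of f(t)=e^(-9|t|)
Using the standard pair: F{e^(-a|t|)} = 2a/(a^2+omega^2)
With a = 9: F(omega) = 18/(81+omega^2)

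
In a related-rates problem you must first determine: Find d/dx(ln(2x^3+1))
Chain rule: d/dx[ln(u)]=u'/u where u=2x^3+1
u'=6x^2

Answer: (6x^2)/(2x^3+1)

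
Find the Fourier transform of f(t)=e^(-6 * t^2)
The Fourier transform of a Gaussian e^(-a*t^2) is sqrt(pi/a)*e^(-omega^2/(4a)).
With a = 6: F(omega) = sqrt(pi/6)*e^(-omega^2/24)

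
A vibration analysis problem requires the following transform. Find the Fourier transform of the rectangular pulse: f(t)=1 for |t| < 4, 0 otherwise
F(omega) = integral from -4 to 4 of e^(-j*omega*t) dt
= 2*sin(4*omega)/omega = 8*sinc(4*omega/pi)

Answer: 2*sin(4*omega)/omega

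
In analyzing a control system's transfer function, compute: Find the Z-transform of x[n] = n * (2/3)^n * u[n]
Using the property Z{n*a^n*u[n]}=az/(z-a)^2
With a=2/3: X(z)=(2/3)z/(z - 2/3)^2, |z| > 2/3

Answer: (2/3)z/(z - 2/3)^2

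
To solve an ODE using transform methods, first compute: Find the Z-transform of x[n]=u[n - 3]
Using the time-shift property: Z{u[n-3]}=z^(-3)*z/(z-1)
=z^(-2)/(z-1)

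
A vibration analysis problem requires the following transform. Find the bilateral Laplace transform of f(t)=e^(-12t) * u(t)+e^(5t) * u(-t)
For e^(-12t)*u(t): L=1/(s + 12), Re(s) > -12
For e^(5t)*u(-t): L=-1/(s-5), Re(s) < 5
Combined: F(s)=1/(s + 12) - 1/(s-5), -12 < Re(s) < 5

Answer: 1/(s + 12) - 1/(s-5), ROC: -12 < Re(s) < 5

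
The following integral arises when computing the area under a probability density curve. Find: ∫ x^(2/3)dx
Power rule: ∫ x^(2/3) dx = x^(5/3)/(5/3) + C

Answer: (3/5)·x^(5/3) + C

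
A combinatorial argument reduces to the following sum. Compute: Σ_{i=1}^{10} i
Using formula: Σ i^1 = n(n+1)/2 = 10·11/2 = 55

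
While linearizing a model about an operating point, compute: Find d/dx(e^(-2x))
Chain rule: d/dx[e^u] = e^u · u' where u = -2x
u' = -2

Answer: -2·e^(-2x)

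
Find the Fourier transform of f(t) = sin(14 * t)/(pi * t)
sin(W*t)/(pi*t) = (W/pi)*sinc(W*t/pi) is the impulse response of the ideal low-pass filter with cutoff W (here W = 14).
Its Fourier transform is a rectangular function:
F(omega) = 1 for |omega| < 14, 0 otherwise

Answer: rect(omega/28) [i.e., 1 for |omega| < 14, 0 otherwise]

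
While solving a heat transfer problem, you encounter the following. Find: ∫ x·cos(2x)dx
By parts: u=x, dv=cos(2x) dx
du=dx, v=sin(2x)/2
=x·sin(2x)/2 + cos(2x)/2² + C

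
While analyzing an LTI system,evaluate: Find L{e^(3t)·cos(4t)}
First shifting: L{e^(at)f(t)}=F(s-a)
L{cos(4t)}=s/(s²+16)
Shift: (s-3)/((s-3)²+16)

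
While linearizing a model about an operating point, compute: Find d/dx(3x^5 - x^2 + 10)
Power rule: d/dx(ax^n)=n·a·x^(n-1)
Term by term: 15·x^4 - 2·x

Answer: 15x^4 - 2x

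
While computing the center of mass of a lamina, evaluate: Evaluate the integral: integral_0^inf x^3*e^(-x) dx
This is a Gamma integral. Substitute u=1x:
integral_0^inf x^3*e^(-x) dx=(1/1^4) integral_0^inf u^3*e^(-u) du
=Gamma(4)/1^4=3!/1^4=6/1

Answer: 6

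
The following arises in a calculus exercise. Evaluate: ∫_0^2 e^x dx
Antiderivative: e^x
Evaluate: (e^2-1)

Answer: e^2-1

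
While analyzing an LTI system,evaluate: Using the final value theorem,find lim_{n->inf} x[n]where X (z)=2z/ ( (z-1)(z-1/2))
Final value theorem: lim x[n] = lim_{z->1} (z-1)*X(z)
(z-1)*X(z) = 2z/(z-1/2)
As z->1: 2/(1-1/2) = 2/(1/2) = 4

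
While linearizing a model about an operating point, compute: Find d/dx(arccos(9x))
d/dx[arccos(u)] = -u'/√(1-u²), u = 9x, u' = 9

Answer: -9/√(1-81x²)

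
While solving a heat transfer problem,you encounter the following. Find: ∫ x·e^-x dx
Integration by parts: u=x, dv=e^-x dx
du=dx, v=-e^-x
=-x·e^-x - ∫ -e^-x dx
=-x·e^-x - e^-x + C

Answer: -e^-x(x + 1) + C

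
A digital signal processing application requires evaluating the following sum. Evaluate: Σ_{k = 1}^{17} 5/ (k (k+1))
Partial fractions: 5/(k(k+1)) = 5/k - 5/(k+1)
Telescoping sum: 5(1-1/18) = 5·17/18

Answer: 85/18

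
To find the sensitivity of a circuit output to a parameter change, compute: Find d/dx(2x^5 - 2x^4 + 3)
Power rule: d/dx(ax^n)=n·a·x^(n-1)
Term by term: 10·x^4 - 8·x^3

Answer: 10x^4 - 8x^3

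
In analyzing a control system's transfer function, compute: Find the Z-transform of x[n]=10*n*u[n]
Z{n * u[n]}=z/(z-1)^2
By linearity: Z{10 * n * u[n]}=10z/(z-1)^2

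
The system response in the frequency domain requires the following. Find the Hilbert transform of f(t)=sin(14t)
The Hilbert transform shifts each frequency component by -pi/2.
H{sin(wt)}=-cos(wt)
With w=14: H{sin(14t)}=-cos(14t)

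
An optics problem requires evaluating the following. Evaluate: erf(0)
erf(0)=0 (error function is odd and erf(0)=0 by definition)

Answer: 0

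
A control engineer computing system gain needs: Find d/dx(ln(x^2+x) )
Chain rule: d/dx[ln(u)] = u'/u where u = x^2 + x
u' = 2x + 1

Answer: (2x + 1)/(x^2 + x)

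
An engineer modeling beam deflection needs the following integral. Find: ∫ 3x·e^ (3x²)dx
Let u = 3x², du = 6x dx
∫ (1/2)e^u du = e^u/2 + C

Answer: e^(3x²)/2 + C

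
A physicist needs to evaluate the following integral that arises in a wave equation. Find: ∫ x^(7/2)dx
Power rule: ∫ x^(7/2) dx = x^(9/2)/(9/2)+C

Answer: (2/9)·x^(9/2)+C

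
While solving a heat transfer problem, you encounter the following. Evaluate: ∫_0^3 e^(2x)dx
Antiderivative: (1/2)e^(2x)
Evaluate: (1/2)(e^6-1)

Answer: (e^6-1)/2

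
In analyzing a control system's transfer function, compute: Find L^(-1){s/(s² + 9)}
L^(-1){s/(s²+w²)} = cos(wt)
Here w = 3

Answer: cos(3t)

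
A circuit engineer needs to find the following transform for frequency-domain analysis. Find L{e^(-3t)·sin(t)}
First shifting: L{e^(at)f(t)} = F(s-a)
L{sin(t)} = 1/(s²+1)
Shift: 1/((s+3)²+1)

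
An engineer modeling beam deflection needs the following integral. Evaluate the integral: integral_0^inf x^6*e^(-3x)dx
This is a Gamma integral. Substitute u = 3x (du = 3 dx):
integral_0^inf x^6*e^(-3x) dx = (1/3^7) integral_0^inf u^6*e^(-u) du
= Gamma(7)/3^7 = 6!/3^7 = 720/2187

Answer: 80/243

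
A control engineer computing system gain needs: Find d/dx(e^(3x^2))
Chain rule: d/dx[e^u] = e^u · u' where u = 3x^2
u' = 6x

Answer: 6x·e^(3x^2)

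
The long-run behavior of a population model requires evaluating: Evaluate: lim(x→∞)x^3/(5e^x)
Apply L'Hôpital 3 times (∞/∞ each time):
Eventually get 3!/(5e^x) → 0

Answer: 0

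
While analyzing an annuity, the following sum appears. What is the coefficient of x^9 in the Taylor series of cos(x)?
cos(x) has only even powers. Coefficient of x^9=0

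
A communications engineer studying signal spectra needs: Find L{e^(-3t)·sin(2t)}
First shifting: L{e^(at)f(t)}=F(s-a)
L{sin(2t)}=2/(s² + 4)
Shift: 2/((s + 3)² + 4)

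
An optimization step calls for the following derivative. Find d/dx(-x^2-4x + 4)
Power rule: d/dx(ax^n) = n·a·x^(n-1)
Term by term: -2·x - 4

Answer: -2x - 4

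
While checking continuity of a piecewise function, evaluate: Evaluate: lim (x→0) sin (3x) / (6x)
L'Hôpital (0/0): lim 3cos(3x)/6 = 3/6

Answer: 1/2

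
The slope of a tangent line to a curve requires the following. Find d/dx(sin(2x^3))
Chain rule: d/dx[sin(u)] = cos(u)·u' where u = 2x^3
u' = 6x^2

Answer: 6x^2·cos(2x^3)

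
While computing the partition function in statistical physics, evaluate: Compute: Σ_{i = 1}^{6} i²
Using formula: Σ i^2 = n(n + 1)(2n + 1)/6 = 6·7·13/6 = 91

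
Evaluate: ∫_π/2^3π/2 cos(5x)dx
Antiderivative: sin(5x)/5
Evaluate at bounds: [sin(5·3π/2)/5] - [sin(5·π/2)/5]
= ((-1) - (1))/5 = -2/5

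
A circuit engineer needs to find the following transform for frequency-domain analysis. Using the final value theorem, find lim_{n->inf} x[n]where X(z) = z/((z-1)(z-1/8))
Final value theorem: lim x[n] = lim_{z->1} (z-1) * X(z)
(z-1) * X(z) = z/(z-1/8)
As z->1: 1/(1-1/8) = 1/(7/8) = 8/7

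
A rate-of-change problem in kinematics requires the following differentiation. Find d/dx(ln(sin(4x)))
Chain rule: d/dx[ln(u)]=u'/u where u=sin(4x)
u'=4cos(4x)

Answer: (4cos(4x))/(sin(4x))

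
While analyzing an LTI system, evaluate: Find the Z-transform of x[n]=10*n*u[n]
Z{n*u[n]} = z/(z-1)^2
By linearity: Z{10*n*u[n]} = 10z/(z-1)^2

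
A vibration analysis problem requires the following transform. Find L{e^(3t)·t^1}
First shifting: L{e^(at)f(t)}=F(s-a)
L{t^1}=1/s^2
Shift s → s-3: 1/(s-3)^2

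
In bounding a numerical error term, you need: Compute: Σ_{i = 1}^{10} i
Using formula: Σ i^1 = n(n+1)/2 = 10·11/2 = 55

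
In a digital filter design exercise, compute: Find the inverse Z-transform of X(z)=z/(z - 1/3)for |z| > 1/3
Standard pair: z/(z-a) <-> a^n*u[n] for causal signals
With a=1/3: x[n]=(1/3)^n*u[n]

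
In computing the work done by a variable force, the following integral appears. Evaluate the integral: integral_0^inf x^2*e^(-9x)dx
This is a Gamma integral. Substitute u=9x (du=9 dx):
integral_0^inf x^2*e^(-9x) dx=(1/9^3) integral_0^inf u^2*e^(-u) du
=Gamma(3)/9^3=2!/9^3=2/729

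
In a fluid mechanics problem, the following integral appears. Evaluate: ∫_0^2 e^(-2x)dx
Antiderivative: (1/(-2))e^(-2x)
Evaluate: (1/(-2))(e^-4 - 1)

Answer: (e^-4 - 1)/(-2)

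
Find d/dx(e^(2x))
Chain rule: d/dx[e^u] = e^u · u' where u = 2x
u' = 2

Answer: 2·e^(2x)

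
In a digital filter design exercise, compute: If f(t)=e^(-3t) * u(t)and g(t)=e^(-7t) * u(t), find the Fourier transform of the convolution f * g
By the convolution theorem: F{f * g} = F(omega) * G(omega)
F(omega) = 1/(3 + j * omega), G(omega) = 1/(7 + j * omega)
F{f * g} = 1/((3 + j * omega)(7 + j * omega))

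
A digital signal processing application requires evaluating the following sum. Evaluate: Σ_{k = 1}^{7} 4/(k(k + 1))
Partial fractions: 4/(k(k + 1)) = 4/k - 4/(k + 1)
Telescoping sum: 4(1 - 1/8) = 4·7/8

Answer: 7/2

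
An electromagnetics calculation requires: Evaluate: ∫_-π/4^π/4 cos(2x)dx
Antiderivative: sin(2x)/2
Evaluate at bounds: [sin(2·π/4)/2] - [sin(2·-π/4)/2]
=((1) - (-1))/2=1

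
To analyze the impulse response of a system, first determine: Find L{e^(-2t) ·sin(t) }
First shifting: L{e^(at)f(t)}=F(s-a)
L{sin(t)}=1/(s²+1)
Shift: 1/((s+2)²+1)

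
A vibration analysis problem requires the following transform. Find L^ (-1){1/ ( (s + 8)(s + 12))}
Partial fractions: 1/((s + 8)(s + 12))=A/(s + 8) + B/(s + 12)
Cover-up: A=1/(s + 12)|_{s=-8}=1/4; B=1/(s + 8)|_{s=-12}=-1/4
L^(-1)=(1/4)e^(-8t) - (1/4)e^(-12t)

Answer: (1/4)(e^(-8t) - e^(-12t))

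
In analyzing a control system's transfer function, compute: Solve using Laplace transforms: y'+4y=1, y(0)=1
Take L of both sides: sY(s) - 1 + 4Y(s) = 1/s
Y(s)(s + 4) = 1/s + 1
Y(s) = 1/(s(s + 4)) + 1/(s + 4)
Partial fractions: 1/(s(s + 4)) = (1/4)/s - (1/4)/(s + 4)
So Y(s) = (1/4)/s + (3/4)/(s + 4)
Inverse transform (L^(-1){1/s} = 1, L^(-1){1/(s + 4)} = e^(-4t)):

Answer: y(t) = 1/4 + (3/4)·e^(-4t)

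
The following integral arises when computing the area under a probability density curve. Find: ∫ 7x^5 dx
Using power rule: ∫ 7x^5 dx = 7/6 x^6+C = (7/6)x^6+C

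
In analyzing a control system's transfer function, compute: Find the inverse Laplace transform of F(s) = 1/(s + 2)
L^(-1){1/(s-a)} = c·e^(at)
Here a = -2, c = 1

Answer: e^(-2t)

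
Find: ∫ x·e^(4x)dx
Integration by parts: u = x, dv = e^(4x) dx
du = dx, v = e^(4x)/4
= x·e^(4x)/4 - ∫ e^(4x)/4 dx
= x·e^(4x)/4 - e^(4x)/16+C

Answer: e^(4x)(x/4-1/16)+C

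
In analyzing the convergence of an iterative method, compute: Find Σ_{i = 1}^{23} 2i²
=2·n(n + 1)(2n + 1)/6=2·23·24·47/6=8648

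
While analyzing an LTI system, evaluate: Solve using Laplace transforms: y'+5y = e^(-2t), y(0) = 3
Take L: sY - 3 + 5Y=1/(s + 2)
Y(s + 5)=1/(s + 2) + 3
Y=1/((s + 2)(s + 5)) + 3/(s + 5)
Partial fractions: 1/((s + 2)(s + 5))=(1/3)/(s + 2) - (1/3)/(s + 5)
So Y=(1/3)/(s + 2) + (8/3)/(s + 5)
Inverse Laplace transform (L^(-1){1/(s + 2)}=e^(-2t), L^(-1){1/(s + 5)}=e^(-5t)):

Answer: y(t)=(1/3)·e^(-2t) + (8/3)·e^(-5t)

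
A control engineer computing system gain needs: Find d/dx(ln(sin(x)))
Chain rule: d/dx[ln(u)] = u'/u where u = sin(x)
u' = cos(x)

Answer: (cos(x))/(sin(x))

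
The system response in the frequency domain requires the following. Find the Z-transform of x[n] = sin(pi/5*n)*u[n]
Z{sin(w0*n)*u[n]}=z*sin(w0)/(z^2 - 2z*cos(w0) + 1)
With w0=pi/5: X(z)=z*sin(pi/5)/(z^2 - 2z*cos(pi/5) + 1)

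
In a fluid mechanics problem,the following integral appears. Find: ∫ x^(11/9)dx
Power rule: ∫ x^(11/9) dx = x^(20/9)/(20/9) + C

Answer: (9/20)·x^(20/9) + C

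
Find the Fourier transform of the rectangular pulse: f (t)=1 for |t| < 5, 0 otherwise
F(omega)=integral from -5 to 5 of e^(-j*omega*t) dt
=2*sin(5*omega)/omega=10*sinc(5*omega/pi)

Answer: 2*sin(5*omega)/omega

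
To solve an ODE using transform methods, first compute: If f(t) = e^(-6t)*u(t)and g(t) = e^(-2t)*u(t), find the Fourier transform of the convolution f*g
By the convolution theorem: F{f * g}=F(omega) * G(omega)
F(omega)=1/(6+j * omega), G(omega)=1/(2+j * omega)
F{f * g}=1/((6+j * omega)(2+j * omega))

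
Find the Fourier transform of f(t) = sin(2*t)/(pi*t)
sin(W*t)/(pi*t) = (W/pi)*sinc(W*t/pi) is the impulse response of the ideal low-pass filter with cutoff W (here W = 2).
Its Fourier transform is a rectangular function:
F(omega) = 1 for |omega| < 2, 0 otherwise

Answer: rect(omega/4) [i.e., 1 for |omega| < 2, 0 otherwise]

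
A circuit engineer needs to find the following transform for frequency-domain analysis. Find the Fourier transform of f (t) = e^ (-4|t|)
Using the standard pair: F{e^(-a|t|)} = 2a/(a^2+omega^2)
With a = 4: F(omega) = 8/(16+omega^2)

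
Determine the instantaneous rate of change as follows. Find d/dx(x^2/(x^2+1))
Quotient rule: (f/g)'=(f'g - fg')/g²
f=x^2, f'=2x
g=x^2 + 1, g'=2x

Answer: (2x·(x^2 + 1) - 2x^3)/(x^2 + 1)²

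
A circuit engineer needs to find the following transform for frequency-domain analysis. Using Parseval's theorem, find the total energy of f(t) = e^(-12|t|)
Parseval's theorem: E = integral |f(t)|^2 dt = (1/2pi) integral |F(omega)|^2 domega
E = integral_{-inf}^{inf} e^(-24|t|) dt = 2*integral_0^inf e^(-24t) dt = 2/(2*12) = 1/12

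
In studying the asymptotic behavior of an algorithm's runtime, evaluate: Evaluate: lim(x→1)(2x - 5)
Polynomial is continuous, so substitute x = 1:
2·1 - 5 = -3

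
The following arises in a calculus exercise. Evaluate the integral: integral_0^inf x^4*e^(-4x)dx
This is a Gamma integral. Substitute u = 4x (du = 4 dx):
integral_0^inf x^4 * e^(-4x) dx = (1/4^5) integral_0^inf u^4 * e^(-u) du
= Gamma(5)/4^5 = 4!/4^5 = 24/1024

Answer: 3/128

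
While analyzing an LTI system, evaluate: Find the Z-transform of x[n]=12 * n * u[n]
Z{n*u[n]}=z/(z-1)^2
By linearity: Z{12*n*u[n]}=12z/(z-1)^2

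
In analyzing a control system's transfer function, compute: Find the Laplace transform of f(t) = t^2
L{t^n} = n!/s^(n + 1)
L{t^2} = 2!/s^3 = 2/s^3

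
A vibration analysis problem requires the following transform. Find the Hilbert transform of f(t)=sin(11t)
The Hilbert transform shifts each frequency component by -pi/2.
H{sin(wt)}=-cos(wt)
With w=11: H{sin(11t)}=-cos(11t)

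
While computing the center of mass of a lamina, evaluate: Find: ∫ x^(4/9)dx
Power rule: ∫ x^(4/9) dx = x^(13/9)/(13/9)+C

Answer: (9/13)·x^(13/9)+C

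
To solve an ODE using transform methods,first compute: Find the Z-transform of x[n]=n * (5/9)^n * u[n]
Using the property Z{n*a^n*u[n]} = az/(z-a)^2
With a = 5/9: X(z) = (5/9)z/(z - 5/9)^2, |z| > 5/9

Answer: (5/9)z/(z - 5/9)^2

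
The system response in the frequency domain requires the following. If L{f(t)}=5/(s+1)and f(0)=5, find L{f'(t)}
L{f'(t)} = s·F(s) - f(0) = 5s/(s + 1) - 5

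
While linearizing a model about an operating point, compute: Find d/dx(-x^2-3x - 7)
Power rule: d/dx(ax^n) = n·a·x^(n-1)
Term by term: -2·x - 3

Answer: -2x - 3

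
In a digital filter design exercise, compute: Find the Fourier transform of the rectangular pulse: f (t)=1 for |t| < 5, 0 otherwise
F(omega)=integral from -5 to 5 of e^(-j * omega * t) dt
=2 * sin(5 * omega)/omega=10 * sinc(5 * omega/pi)

Answer: 2 * sin(5 * omega)/omega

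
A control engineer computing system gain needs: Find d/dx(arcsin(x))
d/dx[arcsin(u)]=u'/√(1-u²), u=x, u'=1

Answer: 1/√(1-x²)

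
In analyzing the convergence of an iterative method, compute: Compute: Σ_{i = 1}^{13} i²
Using formula: Σ i^2 = n(n+1)(2n+1)/6 = 13·14·27/6 = 819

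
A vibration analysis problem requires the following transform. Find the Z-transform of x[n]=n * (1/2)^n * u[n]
Using the property Z{n * a^n * u[n]} = az/(z-a)^2
With a = 1/2: X(z) = (1/2)z/(z - 1/2)^2, |z| > 1/2

Answer: (1/2)z/(z - 1/2)^2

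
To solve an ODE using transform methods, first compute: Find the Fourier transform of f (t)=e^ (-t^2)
The Fourier transform of a Gaussian e^(-t^2) is sqrt(pi) * e^(-omega^2/4).
With a=1: F(omega)=sqrt(pi) * e^(-omega^2/4)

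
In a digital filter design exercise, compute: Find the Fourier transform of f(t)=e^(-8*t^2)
The Fourier transform of a Gaussian e^(-a * t^2) is sqrt(pi/a) * e^(-omega^2/(4a)).
With a = 8: F(omega) = sqrt(pi/8) * e^(-omega^2/32)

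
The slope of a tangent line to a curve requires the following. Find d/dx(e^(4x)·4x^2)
Product rule: (fg)' = f'g+fg'
f = e^(4x), f' = 4·e^(4x)
g = 4x^2, g' = 8x

Answer: 16·e^(4x)·x^2+8·e^(4x)·x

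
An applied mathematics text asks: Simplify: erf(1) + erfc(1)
By definition erfc(x) = 1 - erf(x)
erf(1)+erfc(1) = erf(1)+1 - erf(1) = 1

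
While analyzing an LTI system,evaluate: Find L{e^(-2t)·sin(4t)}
First shifting: L{e^(at)f(t)} = F(s-a)
L{sin(4t)} = 4/(s² + 16)
Shift: 4/((s + 2)² + 16)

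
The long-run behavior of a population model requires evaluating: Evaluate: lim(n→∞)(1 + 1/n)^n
This is the definition of e^1: lim(1 + 1/n)^n=e^1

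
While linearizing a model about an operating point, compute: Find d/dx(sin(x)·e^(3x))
Product rule: (fg)'=f'g + fg'
f=sin(x), f'=cos(x)
g=e^(3x), g'=3·e^(3x)

Answer: cos(x)·e^(3x) + 3·sin(x)·e^(3x)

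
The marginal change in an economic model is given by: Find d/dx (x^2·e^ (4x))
Product rule: (fg)' = f'g+fg'
f = x^2, f' = 2x
g = e^(4x), g' = 4·e^(4x)

Answer: 2x·e^(4x)+4x^2·e^(4x)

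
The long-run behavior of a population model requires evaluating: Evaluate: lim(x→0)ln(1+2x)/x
L'Hôpital (0/0): lim 2/(1 + 2x) / 1=2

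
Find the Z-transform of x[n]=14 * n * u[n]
Z{n*u[n]} = z/(z-1)^2
By linearity: Z{14*n*u[n]} = 14z/(z-1)^2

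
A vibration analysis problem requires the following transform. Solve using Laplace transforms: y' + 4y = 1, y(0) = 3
Take L of both sides: sY(s) - 3 + 4Y(s)=1/s
Y(s)(s + 4)=1/s + 3
Y(s)=1/(s(s + 4)) + 3/(s + 4)
Partial fractions: 1/(s(s + 4))=(1/4)/s - (1/4)/(s + 4)
So Y(s)=(1/4)/s + (11/4)/(s + 4)
Inverse transform (L^(-1){1/s}=1, L^(-1){1/(s + 4)}=e^(-4t)):

Answer: y(t)=1/4 + (11/4)·e^(-4t)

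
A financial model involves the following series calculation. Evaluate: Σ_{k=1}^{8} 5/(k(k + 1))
Partial fractions: 5/(k(k+1))=5/k - 5/(k+1)
Telescoping sum: 5(1-1/9)=5·8/9

Answer: 40/9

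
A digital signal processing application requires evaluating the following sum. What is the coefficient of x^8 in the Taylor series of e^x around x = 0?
Taylor series of e^x=Σ x^n/n!
Coefficient of x^8=1/8!=1/40320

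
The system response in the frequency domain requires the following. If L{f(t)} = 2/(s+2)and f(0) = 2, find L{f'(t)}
L{f'(t)} = s·F(s) - f(0) = 2s/(s+2)-2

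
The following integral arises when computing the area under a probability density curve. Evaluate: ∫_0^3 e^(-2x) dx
Antiderivative: (1/(-2))e^(-2x)
Evaluate: (1/(-2))(e^-6 - 1)

Answer: (e^-6 - 1)/(-2)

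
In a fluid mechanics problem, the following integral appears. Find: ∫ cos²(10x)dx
Using identity cos²(u) = (1 + cos(2u))/2:
∫ (1 + cos(20x))/2 dx = x/2 + sin(20x)/40 + C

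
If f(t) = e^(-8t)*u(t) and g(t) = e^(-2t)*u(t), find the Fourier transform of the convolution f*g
By the convolution theorem: F{f * g}=F(omega) * G(omega)
F(omega)=1/(8 + j * omega), G(omega)=1/(2 + j * omega)
F{f * g}=1/((8 + j * omega)(2 + j * omega))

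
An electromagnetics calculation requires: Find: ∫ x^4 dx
Using power rule: ∫ x^4 dx=1/5 x^5+C=(1/5)x^5+C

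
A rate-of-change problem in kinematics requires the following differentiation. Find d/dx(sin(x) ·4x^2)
Product rule: (fg)' = f'g+fg'
f = sin(x), f' = cos(x)
g = 4x^2, g' = 8x

Answer: 4·cos(x)·x^2+8·sin(x)·x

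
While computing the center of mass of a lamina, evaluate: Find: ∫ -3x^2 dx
Using power rule: ∫ -3x^2 dx = -3/3 x^3 + C = -x^3 + C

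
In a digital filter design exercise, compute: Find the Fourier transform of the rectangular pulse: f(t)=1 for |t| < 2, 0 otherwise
F(omega)=integral from -2 to 2 of e^(-j * omega * t) dt
=2 * sin(2 * omega)/omega=4 * sinc(2 * omega/pi)

Answer: 2 * sin(2 * omega)/omega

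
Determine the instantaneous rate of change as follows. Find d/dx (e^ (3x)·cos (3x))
Product rule: (fg)'=f'g+fg'
f=e^(3x), f'=3·e^(3x)
g=cos(3x), g'=-3·sin(3x)

Answer: 3·e^(3x)·cos(3x)-3·e^(3x)·sin(3x)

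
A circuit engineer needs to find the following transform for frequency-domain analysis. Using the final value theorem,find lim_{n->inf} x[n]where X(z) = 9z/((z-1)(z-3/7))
Final value theorem: lim x[n] = lim_{z->1} (z-1) * X(z)
(z-1) * X(z) = 9z/(z-3/7)
As z->1: 9/(1-3/7) = 9/(4/7) = 63/4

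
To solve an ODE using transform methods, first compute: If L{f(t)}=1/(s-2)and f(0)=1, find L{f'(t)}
L{f'(t)} = s·F(s) - f(0) = s/(s-2)-1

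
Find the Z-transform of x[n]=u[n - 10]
Using the time-shift property: Z{u[n-10]}=z^(-10)*z/(z-1)
=z^(-9)/(z-1)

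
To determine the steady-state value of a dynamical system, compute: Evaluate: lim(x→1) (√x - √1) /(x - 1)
Multiply by conjugate (√x+√1)/(√x+√1):
= (x - 1)/((x - 1)(√x+√1)) = 1/(√x+√1)
As x → 1: 1/(2√1)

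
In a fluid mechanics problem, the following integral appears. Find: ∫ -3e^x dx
Since d/dx[e^x] = +e^x, we get -3e^x+C

Answer: -3e^x+C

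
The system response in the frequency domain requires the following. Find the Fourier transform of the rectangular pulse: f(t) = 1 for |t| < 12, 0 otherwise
F(omega) = integral from -12 to 12 of e^(-j * omega * t) dt
= 2 * sin(12 * omega)/omega = 24 * sinc(12 * omega/pi)

Answer: 2 * sin(12 * omega)/omega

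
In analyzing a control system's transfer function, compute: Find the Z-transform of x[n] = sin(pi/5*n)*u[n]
Z{sin(w0 * n) * u[n]}=z * sin(w0)/(z^2 - 2z * cos(w0) + 1)
With w0=pi/5: X(z)=z * sin(pi/5)/(z^2 - 2z * cos(pi/5) + 1)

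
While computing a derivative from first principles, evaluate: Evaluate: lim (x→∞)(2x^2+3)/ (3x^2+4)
Divide numerator and denominator by x^2:
lim (2 + 3/x^2)/(3 + 4/x^2) = 2/3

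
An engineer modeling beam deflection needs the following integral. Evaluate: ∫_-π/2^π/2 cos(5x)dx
Antiderivative: sin(5x)/5
Evaluate at bounds: [sin(5·π/2)/5] - [sin(5·-π/2)/5]
=((1) - (-1))/5=2/5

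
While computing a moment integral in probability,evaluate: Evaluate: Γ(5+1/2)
Γ(n + 1/2) = (2n)!√π/(4^n·n!)
= 3628800√π/(1024·120) = (945/32)·√π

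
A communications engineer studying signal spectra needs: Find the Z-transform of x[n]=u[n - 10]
Using the time-shift property: Z{u[n-10]}=z^(-10) * z/(z-1)
=z^(-9)/(z-1)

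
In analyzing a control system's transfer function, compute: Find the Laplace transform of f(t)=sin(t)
L{sin(wt)}=w/(s² + w²)
L{sin(t)}=1/(s² + 1)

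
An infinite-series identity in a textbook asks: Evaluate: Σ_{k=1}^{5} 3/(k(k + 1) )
Partial fractions: 3/(k(k+1)) = 3/k - 3/(k+1)
Telescoping sum: 3(1-1/6) = 3·5/6

Answer: 5/2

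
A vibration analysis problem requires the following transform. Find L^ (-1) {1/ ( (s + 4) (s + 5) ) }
Partial fractions: 1/((s + 4)(s + 5)) = A/(s + 4) + B/(s + 5)
Cover-up: A = 1/(s + 5)|_{s = -4} = 1; B = 1/(s + 4)|_{s = -5} = -1
L^(-1) = e^(-4t) - e^(-5t)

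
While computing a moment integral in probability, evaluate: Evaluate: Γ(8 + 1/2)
Γ(n + 1/2)=(2n)!√π/(4^n·n!)
=20922789888000√π/(65536·40320)=(2027025/256)·√π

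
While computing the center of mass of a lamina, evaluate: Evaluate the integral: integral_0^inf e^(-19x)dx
integral_0^inf e^(-19x) dx = [-1/19*e^(-19x)]_0^inf
= 0 - (-1/19) = 1/19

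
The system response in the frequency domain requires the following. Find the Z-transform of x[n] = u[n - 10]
Using the time-shift property: Z{u[n-10]}=z^(-10) * z/(z-1)
=z^(-9)/(z-1)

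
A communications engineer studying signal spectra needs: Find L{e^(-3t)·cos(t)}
First shifting: L{e^(at)f(t)} = F(s-a)
L{cos(t)} = s/(s²+1)
Shift: (s+3)/((s+3)²+1)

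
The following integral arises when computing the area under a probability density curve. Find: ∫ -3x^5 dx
Using power rule: ∫ -3x^5 dx = -3/6 x^6 + C = (-1/2)x^6 + C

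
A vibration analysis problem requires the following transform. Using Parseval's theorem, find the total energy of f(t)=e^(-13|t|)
Parseval's theorem: E=integral |f(t)|^2 dt=(1/2pi) integral |F(omega)|^2 domega
E=integral_{-inf}^{inf} e^(-26|t|) dt=2*integral_0^inf e^(-26t) dt=2/(2*13)=1/13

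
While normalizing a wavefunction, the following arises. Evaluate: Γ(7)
Γ(n)=(n-1)! for positive integers
Γ(7)=6!=720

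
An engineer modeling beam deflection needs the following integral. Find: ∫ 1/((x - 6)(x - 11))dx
Partial fractions: 1/((x-6)(x-11)) = A/(x-6) + B/(x-11)
A = -1/5, B = 1/5
∫ [-1/5· 1/(x-6) + 1/5· 1/(x-11)] dx
= (1/5)[ln|x-11| - ln|x-6|] + C

Answer: (1/5)·ln|(x-11)/(x-6)| + C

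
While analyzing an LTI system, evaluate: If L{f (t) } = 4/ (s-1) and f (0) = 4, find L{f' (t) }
L{f'(t)}=s·F(s) - f(0)=4s/(s-1) - 4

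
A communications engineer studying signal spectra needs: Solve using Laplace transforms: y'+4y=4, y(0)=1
Take L of both sides: sY(s) - 1 + 4Y(s)=4/s
Y(s)(s + 4)=4/s + 1
Y(s)=4/(s(s + 4)) + 1/(s + 4)
Partial fractions: 4/(s(s + 4))=1/s - 1/(s + 4)
So Y(s)=1/s
Inverse transform (L^(-1){1/s}=1, L^(-1){1/(s + 4)}=e^(-4t)):

Answer: y(t)=1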